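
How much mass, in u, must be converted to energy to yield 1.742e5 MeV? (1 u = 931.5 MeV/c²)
m = E/c² = 187 u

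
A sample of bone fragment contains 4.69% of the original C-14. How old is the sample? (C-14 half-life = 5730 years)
Age = t½ × log₂(1/ratio) = 25290 years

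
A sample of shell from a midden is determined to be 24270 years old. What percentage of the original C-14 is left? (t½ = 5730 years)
N/N₀ = (1/2)^(t/t½) = 0.05308 = 5.31%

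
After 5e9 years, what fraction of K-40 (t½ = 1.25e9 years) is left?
N/N₀ = (1/2)^(t/t½) = 0.0625 = 6.25%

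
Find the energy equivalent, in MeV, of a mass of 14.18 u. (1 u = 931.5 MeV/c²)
E = mc² = 13210 MeV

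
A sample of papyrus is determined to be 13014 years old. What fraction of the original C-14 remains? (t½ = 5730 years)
N/N₀ = (1/2)^(t/t½) = 0.2072 = 20.7%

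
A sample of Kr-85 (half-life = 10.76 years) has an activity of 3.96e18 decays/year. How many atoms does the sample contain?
N = A/λ = 6.147e19 atoms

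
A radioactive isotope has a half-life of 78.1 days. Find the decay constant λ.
λ = ln(2)/t½ = 0.008875 day⁻¹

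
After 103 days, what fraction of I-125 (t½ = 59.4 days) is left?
N/N₀ = (1/2)^(t/t½) = 0.3006 = 30.1%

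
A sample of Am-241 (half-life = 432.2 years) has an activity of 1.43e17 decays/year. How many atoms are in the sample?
N = A/λ = 8.917e19 atoms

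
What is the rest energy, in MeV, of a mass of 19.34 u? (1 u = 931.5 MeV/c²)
E = mc² = 18020 MeV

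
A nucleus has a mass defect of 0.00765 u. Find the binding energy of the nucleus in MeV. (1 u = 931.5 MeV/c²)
B.E. = Δm × 931.5 = 7.126 MeV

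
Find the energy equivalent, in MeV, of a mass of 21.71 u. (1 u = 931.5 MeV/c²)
E = mc² = 20220 MeV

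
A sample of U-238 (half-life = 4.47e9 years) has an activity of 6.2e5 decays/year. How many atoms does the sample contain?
N = A/λ = 3.998e15 atoms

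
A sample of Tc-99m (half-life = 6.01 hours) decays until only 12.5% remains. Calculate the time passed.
t = t½ × log₂(N₀/N) = 18.03 hours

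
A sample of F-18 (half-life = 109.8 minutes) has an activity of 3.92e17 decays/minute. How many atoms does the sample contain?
N = A/λ = 6.21e19 atoms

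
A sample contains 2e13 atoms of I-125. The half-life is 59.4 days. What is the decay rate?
A = λN = 2.334e11 decays/day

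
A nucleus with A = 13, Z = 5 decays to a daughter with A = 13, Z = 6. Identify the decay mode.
ΔA = 0, ΔZ = +1 ⇒ beta-minus decay (β⁻)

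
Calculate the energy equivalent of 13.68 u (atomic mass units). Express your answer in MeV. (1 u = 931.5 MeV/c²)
E = mc² = 12740 MeV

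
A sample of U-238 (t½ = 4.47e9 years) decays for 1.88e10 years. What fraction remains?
N/N₀ = (1/2)^(t/t½) = 0.05419 = 5.42%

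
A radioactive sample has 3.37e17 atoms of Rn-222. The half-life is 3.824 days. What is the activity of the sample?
A = λN = 6.109e16 decays/day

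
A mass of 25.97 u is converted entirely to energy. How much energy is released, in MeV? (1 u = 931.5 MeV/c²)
E = mc² = 24190 MeV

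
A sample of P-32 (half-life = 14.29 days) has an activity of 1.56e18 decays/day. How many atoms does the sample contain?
N = A/λ = 3.216e19 atoms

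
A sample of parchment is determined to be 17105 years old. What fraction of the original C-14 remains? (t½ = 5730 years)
N/N₀ = (1/2)^(t/t½) = 0.1263 = 12.6%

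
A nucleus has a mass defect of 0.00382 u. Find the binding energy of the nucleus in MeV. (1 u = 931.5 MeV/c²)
B.E. = Δm × 931.5 = 3.558 MeV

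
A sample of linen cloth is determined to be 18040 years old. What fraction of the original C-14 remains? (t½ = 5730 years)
N/N₀ = (1/2)^(t/t½) = 0.1128 = 11.3%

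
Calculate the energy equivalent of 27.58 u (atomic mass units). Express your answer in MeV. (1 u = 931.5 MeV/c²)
E = mc² = 25690 MeV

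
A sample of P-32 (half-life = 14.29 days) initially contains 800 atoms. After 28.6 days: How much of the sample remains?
N = N₀(1/2)^(t/t½) = 199.8 atoms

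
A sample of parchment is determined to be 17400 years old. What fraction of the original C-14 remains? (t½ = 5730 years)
N/N₀ = (1/2)^(t/t½) = 0.1219 = 12.2%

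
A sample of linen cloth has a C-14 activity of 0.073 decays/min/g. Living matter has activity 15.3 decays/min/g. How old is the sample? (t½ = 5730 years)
Age = t½ × log₂(A₀/A) = 44190 years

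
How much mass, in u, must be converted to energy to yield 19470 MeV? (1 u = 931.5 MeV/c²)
m = E/c² = 20.9 u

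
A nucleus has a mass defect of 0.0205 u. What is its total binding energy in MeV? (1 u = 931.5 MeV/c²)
B.E. = Δm × 931.5 = 19.1 MeV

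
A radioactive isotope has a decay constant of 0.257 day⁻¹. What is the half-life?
t½ = ln(2)/λ = 2.697 days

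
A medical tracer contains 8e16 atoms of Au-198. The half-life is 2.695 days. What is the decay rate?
A = λN = 2.058e16 decays/day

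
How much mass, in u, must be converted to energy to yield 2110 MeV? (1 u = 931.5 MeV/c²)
m = E/c² = 2.265 u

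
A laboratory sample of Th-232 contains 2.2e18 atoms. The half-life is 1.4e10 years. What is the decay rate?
A = λN = 1.089e8 decays/year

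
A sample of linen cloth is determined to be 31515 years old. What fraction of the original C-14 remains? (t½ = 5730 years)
N/N₀ = (1/2)^(t/t½) = 0.0221 = 2.21%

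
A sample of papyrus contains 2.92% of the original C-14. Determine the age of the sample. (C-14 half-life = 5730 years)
Age = t½ × log₂(1/ratio) = 29210 years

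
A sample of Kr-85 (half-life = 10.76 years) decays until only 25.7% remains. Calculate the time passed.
t = t½ × log₂(N₀/N) = 21.09 years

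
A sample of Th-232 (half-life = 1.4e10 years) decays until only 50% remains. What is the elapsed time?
t = t½ × log₂(N₀/N) = 1.4e10 years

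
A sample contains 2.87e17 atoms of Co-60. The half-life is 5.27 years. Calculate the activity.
A = λN = 3.775e16 decays/year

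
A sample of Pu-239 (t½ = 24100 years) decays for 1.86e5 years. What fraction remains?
N/N₀ = (1/2)^(t/t½) = 0.00475 = 0.475%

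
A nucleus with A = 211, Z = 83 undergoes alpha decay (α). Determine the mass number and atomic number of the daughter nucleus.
Daughter: A = 207, Z = 81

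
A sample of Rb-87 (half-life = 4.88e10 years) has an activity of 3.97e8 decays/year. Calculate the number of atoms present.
N = A/λ = 2.795e19 atoms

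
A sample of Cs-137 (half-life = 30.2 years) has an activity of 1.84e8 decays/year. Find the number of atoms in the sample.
N = A/λ = 8.017e9 atoms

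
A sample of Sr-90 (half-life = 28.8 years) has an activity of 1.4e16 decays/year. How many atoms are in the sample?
N = A/λ = 5.817e17 atoms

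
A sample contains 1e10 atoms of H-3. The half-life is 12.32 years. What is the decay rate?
A = λN = 5.626e8 decays/year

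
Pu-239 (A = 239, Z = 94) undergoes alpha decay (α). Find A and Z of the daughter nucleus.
Daughter: A = 235, Z = 92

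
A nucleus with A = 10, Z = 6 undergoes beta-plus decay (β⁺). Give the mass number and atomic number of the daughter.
Daughter: A = 10, Z = 5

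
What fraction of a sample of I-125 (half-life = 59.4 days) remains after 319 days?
N/N₀ = (1/2)^(t/t½) = 0.02417 = 2.42%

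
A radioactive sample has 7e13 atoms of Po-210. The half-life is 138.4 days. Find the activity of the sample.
A = λN = 3.506e11 decays/day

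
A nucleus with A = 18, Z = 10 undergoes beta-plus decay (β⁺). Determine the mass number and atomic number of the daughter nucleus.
Daughter: A = 18, Z = 9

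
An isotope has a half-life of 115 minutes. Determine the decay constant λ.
λ = ln(2)/t½ = 0.006027 minute⁻¹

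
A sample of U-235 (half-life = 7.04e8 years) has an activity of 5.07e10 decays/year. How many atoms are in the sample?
N = A/λ = 5.149e19 atoms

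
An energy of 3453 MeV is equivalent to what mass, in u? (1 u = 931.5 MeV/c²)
m = E/c² = 3.707 u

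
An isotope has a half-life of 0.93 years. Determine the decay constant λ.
λ = ln(2)/t½ = 0.7453 year⁻¹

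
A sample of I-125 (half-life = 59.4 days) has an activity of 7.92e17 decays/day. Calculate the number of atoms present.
N = A/λ = 6.787e19 atoms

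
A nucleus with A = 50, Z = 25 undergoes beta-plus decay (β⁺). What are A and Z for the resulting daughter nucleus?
Daughter: A = 50, Z = 24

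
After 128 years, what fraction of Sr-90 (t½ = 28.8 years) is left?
N/N₀ = (1/2)^(t/t½) = 0.04593 = 4.59%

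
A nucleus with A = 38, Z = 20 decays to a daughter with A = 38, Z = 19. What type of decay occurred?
ΔA = 0, ΔZ = -1 ⇒ beta-plus decay (β⁺) or electron capture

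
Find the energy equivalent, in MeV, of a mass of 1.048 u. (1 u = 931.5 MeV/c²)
E = mc² = 976.2 MeV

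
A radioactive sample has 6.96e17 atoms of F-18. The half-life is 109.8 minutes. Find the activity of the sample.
A = λN = 4.394e15 decays/minute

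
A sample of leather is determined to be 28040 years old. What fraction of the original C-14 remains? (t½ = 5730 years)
N/N₀ = (1/2)^(t/t½) = 0.03364 = 3.36%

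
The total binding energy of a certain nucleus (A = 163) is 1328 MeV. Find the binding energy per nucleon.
B.E./A = 1328/163 = 8.147 MeV/nucleon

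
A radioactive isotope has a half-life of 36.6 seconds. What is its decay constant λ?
λ = ln(2)/t½ = 0.01894 second⁻¹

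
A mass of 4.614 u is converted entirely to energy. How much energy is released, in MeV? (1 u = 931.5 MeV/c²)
E = mc² = 4298 MeV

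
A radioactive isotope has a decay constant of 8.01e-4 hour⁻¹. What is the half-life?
t½ = ln(2)/λ = 865.4 hours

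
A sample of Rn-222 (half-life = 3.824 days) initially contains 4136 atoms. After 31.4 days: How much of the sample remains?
N = N₀(1/2)^(t/t½) = 13.96 atoms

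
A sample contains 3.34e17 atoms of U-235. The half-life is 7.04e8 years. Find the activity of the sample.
A = λN = 3.289e8 decays/year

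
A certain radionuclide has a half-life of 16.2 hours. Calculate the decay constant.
λ = ln(2)/t½ = 0.04279 hour⁻¹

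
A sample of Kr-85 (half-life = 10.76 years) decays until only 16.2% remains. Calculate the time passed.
t = t½ × log₂(N₀/N) = 28.26 years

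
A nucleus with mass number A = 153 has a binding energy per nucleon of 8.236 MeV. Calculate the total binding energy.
B.E. = 8.236 × 153 = 1260 MeV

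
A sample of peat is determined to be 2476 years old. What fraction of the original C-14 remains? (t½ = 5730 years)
N/N₀ = (1/2)^(t/t½) = 0.7412 = 74.1%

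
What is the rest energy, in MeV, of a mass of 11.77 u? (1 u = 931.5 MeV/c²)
E = mc² = 10960 MeV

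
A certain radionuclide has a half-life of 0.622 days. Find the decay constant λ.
λ = ln(2)/t½ = 1.114 day⁻¹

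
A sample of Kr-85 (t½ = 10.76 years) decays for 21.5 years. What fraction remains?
N/N₀ = (1/2)^(t/t½) = 0.2503 = 25%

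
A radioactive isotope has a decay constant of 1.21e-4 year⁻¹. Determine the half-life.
t½ = ln(2)/λ = 5728 years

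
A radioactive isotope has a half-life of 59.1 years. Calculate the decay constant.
λ = ln(2)/t½ = 0.01173 year⁻¹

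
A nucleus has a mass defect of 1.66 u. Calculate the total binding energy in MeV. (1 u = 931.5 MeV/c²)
B.E. = Δm × 931.5 = 1546 MeV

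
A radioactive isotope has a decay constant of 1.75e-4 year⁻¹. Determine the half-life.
t½ = ln(2)/λ = 3961 years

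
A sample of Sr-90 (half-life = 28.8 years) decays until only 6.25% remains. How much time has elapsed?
t = t½ × log₂(N₀/N) = 115.2 years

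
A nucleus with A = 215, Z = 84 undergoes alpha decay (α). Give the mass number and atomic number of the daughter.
Daughter: A = 211, Z = 82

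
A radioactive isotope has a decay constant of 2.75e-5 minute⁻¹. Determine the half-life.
t½ = ln(2)/λ = 25210 minutes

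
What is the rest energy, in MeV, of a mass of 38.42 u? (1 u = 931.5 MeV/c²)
E = mc² = 35790 MeV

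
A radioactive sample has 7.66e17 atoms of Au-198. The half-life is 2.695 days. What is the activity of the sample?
A = λN = 1.97e17 decays/day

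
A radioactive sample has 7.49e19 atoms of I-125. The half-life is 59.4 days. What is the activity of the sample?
A = λN = 8.74e17 decays/day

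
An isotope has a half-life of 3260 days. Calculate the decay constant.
λ = ln(2)/t½ = 2.126e-4 day⁻¹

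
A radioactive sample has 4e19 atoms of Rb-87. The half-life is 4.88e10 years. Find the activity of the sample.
A = λN = 5.682e8 decays/year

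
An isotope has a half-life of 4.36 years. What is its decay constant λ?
λ = ln(2)/t½ = 0.159 year⁻¹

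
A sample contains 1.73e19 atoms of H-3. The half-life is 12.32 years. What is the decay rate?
A = λN = 9.733e17 decays/year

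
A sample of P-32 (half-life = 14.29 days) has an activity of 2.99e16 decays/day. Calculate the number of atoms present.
N = A/λ = 6.164e17 atoms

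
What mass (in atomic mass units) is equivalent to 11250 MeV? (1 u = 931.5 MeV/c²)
m = E/c² = 12.08 u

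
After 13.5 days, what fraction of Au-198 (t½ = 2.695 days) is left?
N/N₀ = (1/2)^(t/t½) = 0.03105 = 3.1%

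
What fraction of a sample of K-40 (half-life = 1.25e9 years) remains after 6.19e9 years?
N/N₀ = (1/2)^(t/t½) = 0.03231 = 3.23%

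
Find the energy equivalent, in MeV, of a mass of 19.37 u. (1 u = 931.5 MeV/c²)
E = mc² = 18040 MeV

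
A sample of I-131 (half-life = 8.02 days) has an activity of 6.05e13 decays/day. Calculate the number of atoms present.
N = A/λ = 7e14 atoms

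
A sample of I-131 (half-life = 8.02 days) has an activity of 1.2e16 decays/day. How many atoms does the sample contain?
N = A/λ = 1.388e17 atoms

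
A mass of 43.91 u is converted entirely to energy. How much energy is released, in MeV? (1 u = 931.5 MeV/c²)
E = mc² = 40900 MeV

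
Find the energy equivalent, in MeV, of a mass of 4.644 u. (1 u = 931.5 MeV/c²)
E = mc² = 4326 MeV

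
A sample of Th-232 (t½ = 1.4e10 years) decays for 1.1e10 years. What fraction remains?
N/N₀ = (1/2)^(t/t½) = 0.5801 = 58%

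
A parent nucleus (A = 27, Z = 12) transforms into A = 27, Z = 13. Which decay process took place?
ΔA = 0, ΔZ = +1 ⇒ beta-minus decay (β⁻)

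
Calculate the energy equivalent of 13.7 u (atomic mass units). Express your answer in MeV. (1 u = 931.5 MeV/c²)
E = mc² = 12760 MeV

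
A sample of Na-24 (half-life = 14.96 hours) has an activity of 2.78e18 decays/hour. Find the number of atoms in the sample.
N = A/λ = 6e19 atoms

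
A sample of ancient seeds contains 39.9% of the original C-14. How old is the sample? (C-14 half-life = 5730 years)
Age = t½ × log₂(1/ratio) = 7595 years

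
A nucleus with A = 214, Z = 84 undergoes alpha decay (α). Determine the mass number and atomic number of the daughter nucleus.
Daughter: A = 210, Z = 82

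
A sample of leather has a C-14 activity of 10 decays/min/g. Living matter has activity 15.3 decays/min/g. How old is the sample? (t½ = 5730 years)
Age = t½ × log₂(A₀/A) = 3516 years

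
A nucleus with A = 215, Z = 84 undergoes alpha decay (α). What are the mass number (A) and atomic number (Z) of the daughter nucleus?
Daughter: A = 211, Z = 82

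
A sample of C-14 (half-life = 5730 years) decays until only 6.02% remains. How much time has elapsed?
t = t½ × log₂(N₀/N) = 23230 years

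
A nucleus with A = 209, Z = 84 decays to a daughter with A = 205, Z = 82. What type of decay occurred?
ΔA = -4, ΔZ = -2 ⇒ alpha decay (α)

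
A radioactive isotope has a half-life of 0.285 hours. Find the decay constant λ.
λ = ln(2)/t½ = 2.432 hour⁻¹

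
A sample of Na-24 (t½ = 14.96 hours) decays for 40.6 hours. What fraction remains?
N/N₀ = (1/2)^(t/t½) = 0.1524 = 15.2%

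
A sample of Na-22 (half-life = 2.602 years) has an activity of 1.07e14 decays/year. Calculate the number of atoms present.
N = A/λ = 4.017e14 atoms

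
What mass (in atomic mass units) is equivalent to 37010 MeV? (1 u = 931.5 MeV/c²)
m = E/c² = 39.73 u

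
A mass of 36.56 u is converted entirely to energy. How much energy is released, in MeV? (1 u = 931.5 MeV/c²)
E = mc² = 34060 MeV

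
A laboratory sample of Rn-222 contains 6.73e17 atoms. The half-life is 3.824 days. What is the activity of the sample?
A = λN = 1.22e17 decays/day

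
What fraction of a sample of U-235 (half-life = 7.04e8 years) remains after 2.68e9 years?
N/N₀ = (1/2)^(t/t½) = 0.07146 = 7.15%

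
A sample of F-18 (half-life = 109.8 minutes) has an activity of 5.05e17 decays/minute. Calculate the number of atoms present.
N = A/λ = 8e19 atoms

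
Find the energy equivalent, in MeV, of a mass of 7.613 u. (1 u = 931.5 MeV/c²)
E = mc² = 7092 MeV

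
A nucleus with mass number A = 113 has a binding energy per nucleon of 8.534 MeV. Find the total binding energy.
B.E. = 8.534 × 113 = 964.3 MeV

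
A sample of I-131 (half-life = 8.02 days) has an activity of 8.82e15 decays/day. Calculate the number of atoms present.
N = A/λ = 1.021e17 atoms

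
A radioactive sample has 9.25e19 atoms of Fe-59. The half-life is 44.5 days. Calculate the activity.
A = λN = 1.441e18 decays/day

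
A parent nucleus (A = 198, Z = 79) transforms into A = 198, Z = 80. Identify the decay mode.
ΔA = 0, ΔZ = +1 ⇒ beta-minus decay (β⁻)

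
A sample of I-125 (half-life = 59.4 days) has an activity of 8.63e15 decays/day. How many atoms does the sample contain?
N = A/λ = 7.396e17 atoms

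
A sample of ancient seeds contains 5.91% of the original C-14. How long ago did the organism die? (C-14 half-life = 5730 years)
Age = t½ × log₂(1/ratio) = 23380 years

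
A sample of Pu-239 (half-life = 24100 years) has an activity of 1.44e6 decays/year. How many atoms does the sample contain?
N = A/λ = 5.007e10 atoms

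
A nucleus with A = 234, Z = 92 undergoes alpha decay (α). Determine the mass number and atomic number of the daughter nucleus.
Daughter: A = 230, Z = 90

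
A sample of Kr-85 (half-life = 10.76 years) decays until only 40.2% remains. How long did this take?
t = t½ × log₂(N₀/N) = 14.15 years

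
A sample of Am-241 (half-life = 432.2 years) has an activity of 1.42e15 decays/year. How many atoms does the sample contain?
N = A/λ = 8.854e17 atoms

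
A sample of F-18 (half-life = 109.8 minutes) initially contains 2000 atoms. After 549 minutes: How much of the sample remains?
N = N₀(1/2)^(t/t½) = 62.5 atoms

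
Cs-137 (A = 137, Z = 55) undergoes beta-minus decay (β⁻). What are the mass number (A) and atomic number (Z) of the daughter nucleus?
Daughter: A = 137, Z = 56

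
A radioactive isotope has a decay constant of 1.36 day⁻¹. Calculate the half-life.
t½ = ln(2)/λ = 0.5097 days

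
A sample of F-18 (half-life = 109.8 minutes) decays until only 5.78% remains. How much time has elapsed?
t = t½ × log₂(N₀/N) = 451.6 minutes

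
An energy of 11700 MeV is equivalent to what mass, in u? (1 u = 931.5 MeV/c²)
m = E/c² = 12.56 u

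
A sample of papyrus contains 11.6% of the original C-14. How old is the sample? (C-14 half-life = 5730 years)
Age = t½ × log₂(1/ratio) = 17810 years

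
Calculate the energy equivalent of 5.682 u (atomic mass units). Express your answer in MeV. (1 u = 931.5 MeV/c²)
E = mc² = 5293 MeV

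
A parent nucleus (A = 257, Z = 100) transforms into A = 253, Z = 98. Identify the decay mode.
ΔA = -4, ΔZ = -2 ⇒ alpha decay (α)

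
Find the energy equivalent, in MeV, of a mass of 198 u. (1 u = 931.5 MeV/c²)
E = mc² = 1.844e5 MeV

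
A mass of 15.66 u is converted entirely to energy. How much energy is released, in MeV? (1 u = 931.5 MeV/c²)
E = mc² = 14590 MeV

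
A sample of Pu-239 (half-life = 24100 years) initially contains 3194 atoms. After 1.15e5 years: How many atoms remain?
N = N₀(1/2)^(t/t½) = 116.9 atoms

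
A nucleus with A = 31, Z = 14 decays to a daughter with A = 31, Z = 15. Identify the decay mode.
ΔA = 0, ΔZ = +1 ⇒ beta-minus decay (β⁻)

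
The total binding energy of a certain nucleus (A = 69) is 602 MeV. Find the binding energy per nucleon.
B.E./A = 602/69 = 8.725 MeV/nucleon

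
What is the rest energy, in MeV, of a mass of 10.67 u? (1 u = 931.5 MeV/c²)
E = mc² = 9939 MeV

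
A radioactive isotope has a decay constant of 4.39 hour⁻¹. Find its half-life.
t½ = ln(2)/λ = 0.1579 hours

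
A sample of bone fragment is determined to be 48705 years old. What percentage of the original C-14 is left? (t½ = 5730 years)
N/N₀ = (1/2)^(t/t½) = 0.002762 = 0.276%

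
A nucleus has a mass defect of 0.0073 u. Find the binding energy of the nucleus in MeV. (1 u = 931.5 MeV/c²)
B.E. = Δm × 931.5 = 6.8 MeV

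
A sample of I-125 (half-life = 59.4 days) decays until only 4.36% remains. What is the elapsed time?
t = t½ × log₂(N₀/N) = 268.5 days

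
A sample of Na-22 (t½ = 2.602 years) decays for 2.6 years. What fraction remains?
N/N₀ = (1/2)^(t/t½) = 0.5003 = 50%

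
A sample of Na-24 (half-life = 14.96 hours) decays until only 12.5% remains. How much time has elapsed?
t = t½ × log₂(N₀/N) = 44.88 hours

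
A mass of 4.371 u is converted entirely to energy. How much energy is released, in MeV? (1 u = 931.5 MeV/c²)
E = mc² = 4072 MeV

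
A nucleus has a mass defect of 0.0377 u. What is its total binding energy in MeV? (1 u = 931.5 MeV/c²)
B.E. = Δm × 931.5 = 35.12 MeV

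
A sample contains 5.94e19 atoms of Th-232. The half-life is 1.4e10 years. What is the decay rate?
A = λN = 2.941e9 decays/year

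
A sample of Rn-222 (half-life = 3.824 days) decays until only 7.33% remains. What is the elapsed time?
t = t½ × log₂(N₀/N) = 14.42 days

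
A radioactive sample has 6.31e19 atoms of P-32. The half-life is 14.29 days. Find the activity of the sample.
A = λN = 3.061e18 decays/day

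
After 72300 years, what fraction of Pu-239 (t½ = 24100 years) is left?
N/N₀ = (1/2)^(t/t½) = 0.125 = 12.5%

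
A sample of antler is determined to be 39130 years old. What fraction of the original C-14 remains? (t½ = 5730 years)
N/N₀ = (1/2)^(t/t½) = 0.008796 = 0.88%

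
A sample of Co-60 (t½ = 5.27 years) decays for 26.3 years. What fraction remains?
N/N₀ = (1/2)^(t/t½) = 0.03146 = 3.15%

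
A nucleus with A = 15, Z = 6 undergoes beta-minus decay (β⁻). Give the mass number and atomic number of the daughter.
Daughter: A = 15, Z = 7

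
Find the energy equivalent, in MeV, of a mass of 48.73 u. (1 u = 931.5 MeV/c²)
E = mc² = 45390 MeV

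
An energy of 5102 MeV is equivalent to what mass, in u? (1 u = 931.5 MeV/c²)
m = E/c² = 5.477 u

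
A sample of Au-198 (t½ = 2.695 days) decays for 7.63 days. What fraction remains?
N/N₀ = (1/2)^(t/t½) = 0.1405 = 14.1%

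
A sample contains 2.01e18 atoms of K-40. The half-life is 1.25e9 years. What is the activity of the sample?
A = λN = 1.115e9 decays/year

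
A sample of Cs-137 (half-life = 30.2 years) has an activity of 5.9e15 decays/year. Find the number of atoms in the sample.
N = A/λ = 2.571e17 atoms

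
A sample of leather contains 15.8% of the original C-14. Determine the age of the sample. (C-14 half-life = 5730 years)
Age = t½ × log₂(1/ratio) = 15250 years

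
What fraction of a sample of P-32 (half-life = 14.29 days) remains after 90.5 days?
N/N₀ = (1/2)^(t/t½) = 0.0124 = 1.24%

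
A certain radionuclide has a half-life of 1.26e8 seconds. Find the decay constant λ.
λ = ln(2)/t½ = 5.501e-9 second⁻¹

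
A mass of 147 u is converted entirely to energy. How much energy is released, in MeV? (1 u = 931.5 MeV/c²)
E = mc² = 1.369e5 MeV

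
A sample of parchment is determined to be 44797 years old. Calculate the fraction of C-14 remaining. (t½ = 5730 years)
N/N₀ = (1/2)^(t/t½) = 0.004432 = 0.443%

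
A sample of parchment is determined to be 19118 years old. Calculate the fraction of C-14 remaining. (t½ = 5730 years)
N/N₀ = (1/2)^(t/t½) = 0.099 = 9.9%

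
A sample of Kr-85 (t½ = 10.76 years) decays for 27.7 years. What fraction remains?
N/N₀ = (1/2)^(t/t½) = 0.1679 = 16.8%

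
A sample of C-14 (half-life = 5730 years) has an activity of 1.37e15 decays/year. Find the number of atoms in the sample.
N = A/λ = 1.133e19 atoms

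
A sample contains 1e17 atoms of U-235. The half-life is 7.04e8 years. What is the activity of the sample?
A = λN = 9.846e7 decays/year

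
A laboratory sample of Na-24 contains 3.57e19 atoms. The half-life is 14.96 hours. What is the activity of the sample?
A = λN = 1.654e18 decays/hour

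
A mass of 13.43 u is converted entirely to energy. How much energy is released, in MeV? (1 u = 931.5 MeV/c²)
E = mc² = 12510 MeV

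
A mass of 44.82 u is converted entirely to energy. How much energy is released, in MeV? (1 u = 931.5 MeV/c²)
E = mc² = 41750 MeV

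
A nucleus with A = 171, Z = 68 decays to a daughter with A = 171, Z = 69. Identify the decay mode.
ΔA = 0, ΔZ = +1 ⇒ beta-minus decay (β⁻)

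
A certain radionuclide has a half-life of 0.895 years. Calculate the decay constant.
λ = ln(2)/t½ = 0.7745 year⁻¹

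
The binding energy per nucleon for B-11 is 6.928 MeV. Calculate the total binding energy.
B.E. = 6.928 × 11 = 76.21 MeV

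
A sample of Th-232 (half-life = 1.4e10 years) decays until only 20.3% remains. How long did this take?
t = t½ × log₂(N₀/N) = 3.221e10 years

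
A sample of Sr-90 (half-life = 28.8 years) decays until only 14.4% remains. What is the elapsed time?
t = t½ × log₂(N₀/N) = 80.52 years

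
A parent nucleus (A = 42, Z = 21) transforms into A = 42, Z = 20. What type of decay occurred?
ΔA = 0, ΔZ = -1 ⇒ beta-plus decay (β⁺) or electron capture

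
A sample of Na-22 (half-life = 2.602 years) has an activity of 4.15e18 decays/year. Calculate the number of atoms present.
N = A/λ = 1.558e19 atoms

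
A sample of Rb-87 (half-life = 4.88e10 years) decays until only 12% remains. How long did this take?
t = t½ × log₂(N₀/N) = 1.493e11 years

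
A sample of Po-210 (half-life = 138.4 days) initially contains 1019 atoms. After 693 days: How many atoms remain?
N = N₀(1/2)^(t/t½) = 31.68 atoms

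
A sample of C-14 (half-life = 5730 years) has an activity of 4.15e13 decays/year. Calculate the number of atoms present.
N = A/λ = 3.431e17 atoms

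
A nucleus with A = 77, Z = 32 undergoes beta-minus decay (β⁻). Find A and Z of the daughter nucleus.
Daughter: A = 77, Z = 33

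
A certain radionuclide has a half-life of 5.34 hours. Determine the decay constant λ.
λ = ln(2)/t½ = 0.1298 hour⁻¹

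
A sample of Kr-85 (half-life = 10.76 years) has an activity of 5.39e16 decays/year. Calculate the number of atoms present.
N = A/λ = 8.367e17 atoms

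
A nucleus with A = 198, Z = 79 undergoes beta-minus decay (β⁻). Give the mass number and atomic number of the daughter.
Daughter: A = 198, Z = 80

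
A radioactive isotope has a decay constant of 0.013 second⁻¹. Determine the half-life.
t½ = ln(2)/λ = 53.32 seconds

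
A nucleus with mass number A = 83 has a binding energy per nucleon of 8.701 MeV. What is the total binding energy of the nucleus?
B.E. = 8.701 × 83 = 722.2 MeV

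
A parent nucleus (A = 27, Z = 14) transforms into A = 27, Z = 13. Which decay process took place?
ΔA = 0, ΔZ = -1 ⇒ beta-plus decay (β⁺) or electron capture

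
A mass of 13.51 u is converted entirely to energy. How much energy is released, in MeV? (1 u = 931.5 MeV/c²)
E = mc² = 12580 MeV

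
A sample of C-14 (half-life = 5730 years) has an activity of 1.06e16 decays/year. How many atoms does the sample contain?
N = A/λ = 8.763e19 atoms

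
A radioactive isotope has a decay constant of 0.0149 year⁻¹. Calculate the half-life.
t½ = ln(2)/λ = 46.52 years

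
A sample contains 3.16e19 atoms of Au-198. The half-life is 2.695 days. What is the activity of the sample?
A = λN = 8.127e18 decays/day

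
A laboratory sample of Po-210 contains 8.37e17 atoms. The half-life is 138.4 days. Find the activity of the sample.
A = λN = 4.192e15 decays/day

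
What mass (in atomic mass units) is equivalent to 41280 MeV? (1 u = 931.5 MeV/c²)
m = E/c² = 44.32 u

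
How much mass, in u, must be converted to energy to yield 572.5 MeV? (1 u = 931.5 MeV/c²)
m = E/c² = 0.6146 u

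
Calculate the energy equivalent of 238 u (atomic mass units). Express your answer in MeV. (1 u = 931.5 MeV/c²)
E = mc² = 2.217e5 MeV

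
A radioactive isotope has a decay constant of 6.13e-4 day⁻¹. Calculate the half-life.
t½ = ln(2)/λ = 1131 days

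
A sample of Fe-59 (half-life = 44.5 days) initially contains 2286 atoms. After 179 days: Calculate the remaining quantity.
N = N₀(1/2)^(t/t½) = 140.7 atoms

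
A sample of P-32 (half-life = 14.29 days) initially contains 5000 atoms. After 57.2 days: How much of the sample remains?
N = N₀(1/2)^(t/t½) = 311.9 atoms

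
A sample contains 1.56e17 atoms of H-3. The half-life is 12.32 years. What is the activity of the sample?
A = λN = 8.777e15 decays/year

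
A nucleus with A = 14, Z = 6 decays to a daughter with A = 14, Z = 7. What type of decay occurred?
ΔA = 0, ΔZ = +1 ⇒ beta-minus decay (β⁻)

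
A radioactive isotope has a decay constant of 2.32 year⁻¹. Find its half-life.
t½ = ln(2)/λ = 0.2988 years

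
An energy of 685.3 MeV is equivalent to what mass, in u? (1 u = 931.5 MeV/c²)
m = E/c² = 0.7357 u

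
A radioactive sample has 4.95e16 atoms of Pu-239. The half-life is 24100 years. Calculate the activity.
A = λN = 1.424e12 decays/year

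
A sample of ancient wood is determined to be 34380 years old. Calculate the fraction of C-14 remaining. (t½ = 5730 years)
N/N₀ = (1/2)^(t/t½) = 0.01562 = 1.56%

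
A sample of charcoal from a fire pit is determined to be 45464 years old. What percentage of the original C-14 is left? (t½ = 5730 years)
N/N₀ = (1/2)^(t/t½) = 0.004088 = 0.409%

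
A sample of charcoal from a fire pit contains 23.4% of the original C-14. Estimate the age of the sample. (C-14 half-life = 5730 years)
Age = t½ × log₂(1/ratio) = 12010 years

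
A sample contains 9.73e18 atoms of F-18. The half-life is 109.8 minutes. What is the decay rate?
A = λN = 6.142e16 decays/minute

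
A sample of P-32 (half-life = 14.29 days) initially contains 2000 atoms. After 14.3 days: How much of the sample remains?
N = N₀(1/2)^(t/t½) = 999.5 atoms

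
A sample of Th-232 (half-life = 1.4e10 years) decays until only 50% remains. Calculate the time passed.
t = t½ × log₂(N₀/N) = 1.4e10 years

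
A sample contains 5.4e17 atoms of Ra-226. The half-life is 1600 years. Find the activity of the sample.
A = λN = 2.339e14 decays/year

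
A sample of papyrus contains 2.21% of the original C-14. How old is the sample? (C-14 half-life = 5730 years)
Age = t½ × log₂(1/ratio) = 31510 years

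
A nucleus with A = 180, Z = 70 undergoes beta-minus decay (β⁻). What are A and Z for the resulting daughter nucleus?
Daughter: A = 180, Z = 71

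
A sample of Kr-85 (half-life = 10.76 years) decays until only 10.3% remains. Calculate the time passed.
t = t½ × log₂(N₀/N) = 35.29 years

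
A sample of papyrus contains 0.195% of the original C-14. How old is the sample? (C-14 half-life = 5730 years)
Age = t½ × log₂(1/ratio) = 51580 years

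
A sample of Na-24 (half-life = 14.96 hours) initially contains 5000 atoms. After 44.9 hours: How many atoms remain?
N = N₀(1/2)^(t/t½) = 624.4 atoms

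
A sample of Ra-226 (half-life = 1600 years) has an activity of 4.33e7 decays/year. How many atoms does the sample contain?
N = A/λ = 9.995e10 atoms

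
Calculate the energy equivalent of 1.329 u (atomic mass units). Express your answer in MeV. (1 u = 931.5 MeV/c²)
E = mc² = 1238 MeV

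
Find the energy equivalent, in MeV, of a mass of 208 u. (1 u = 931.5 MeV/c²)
E = mc² = 1.938e5 MeV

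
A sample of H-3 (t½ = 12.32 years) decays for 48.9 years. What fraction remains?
N/N₀ = (1/2)^(t/t½) = 0.06385 = 6.39%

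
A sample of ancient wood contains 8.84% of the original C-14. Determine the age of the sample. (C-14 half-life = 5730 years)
Age = t½ × log₂(1/ratio) = 20050 years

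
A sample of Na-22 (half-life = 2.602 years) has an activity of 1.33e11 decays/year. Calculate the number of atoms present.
N = A/λ = 4.993e11 atoms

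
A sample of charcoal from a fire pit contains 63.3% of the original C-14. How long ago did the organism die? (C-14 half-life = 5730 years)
Age = t½ × log₂(1/ratio) = 3780 years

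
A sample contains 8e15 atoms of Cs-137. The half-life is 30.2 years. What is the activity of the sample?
A = λN = 1.836e14 decays/year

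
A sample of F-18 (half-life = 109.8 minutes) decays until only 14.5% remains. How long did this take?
t = t½ × log₂(N₀/N) = 305.9 minutes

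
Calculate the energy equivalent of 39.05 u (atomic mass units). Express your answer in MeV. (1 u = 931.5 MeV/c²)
E = mc² = 36380 MeV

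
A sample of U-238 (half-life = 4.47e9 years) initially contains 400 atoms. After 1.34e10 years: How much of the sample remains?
N = N₀(1/2)^(t/t½) = 50.08 atoms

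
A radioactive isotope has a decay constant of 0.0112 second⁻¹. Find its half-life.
t½ = ln(2)/λ = 61.89 seconds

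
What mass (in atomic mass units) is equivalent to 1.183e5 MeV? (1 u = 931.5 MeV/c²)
m = E/c² = 127 u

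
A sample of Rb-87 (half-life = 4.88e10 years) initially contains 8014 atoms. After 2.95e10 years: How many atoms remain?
N = N₀(1/2)^(t/t½) = 5271 atoms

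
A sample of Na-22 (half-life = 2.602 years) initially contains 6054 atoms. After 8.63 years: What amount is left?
N = N₀(1/2)^(t/t½) = 607.6 atoms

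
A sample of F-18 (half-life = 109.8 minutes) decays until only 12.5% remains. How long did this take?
t = t½ × log₂(N₀/N) = 329.4 minutes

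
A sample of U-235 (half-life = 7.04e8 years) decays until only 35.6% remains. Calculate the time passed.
t = t½ × log₂(N₀/N) = 1.049e9 years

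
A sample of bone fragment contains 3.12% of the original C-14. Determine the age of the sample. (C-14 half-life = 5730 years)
Age = t½ × log₂(1/ratio) = 28660 years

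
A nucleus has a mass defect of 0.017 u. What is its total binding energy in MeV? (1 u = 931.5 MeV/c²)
B.E. = Δm × 931.5 = 15.84 MeV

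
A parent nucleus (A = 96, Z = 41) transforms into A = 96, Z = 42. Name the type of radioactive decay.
ΔA = 0, ΔZ = +1 ⇒ beta-minus decay (β⁻)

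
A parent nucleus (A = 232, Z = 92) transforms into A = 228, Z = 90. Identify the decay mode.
ΔA = -4, ΔZ = -2 ⇒ alpha decay (α)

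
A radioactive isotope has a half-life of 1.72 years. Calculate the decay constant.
λ = ln(2)/t½ = 0.403 year⁻¹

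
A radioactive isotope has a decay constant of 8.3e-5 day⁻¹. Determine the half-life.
t½ = ln(2)/λ = 8351 days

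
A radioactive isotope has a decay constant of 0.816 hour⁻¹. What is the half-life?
t½ = ln(2)/λ = 0.8494 hours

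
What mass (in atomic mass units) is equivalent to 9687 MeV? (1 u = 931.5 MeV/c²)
m = E/c² = 10.4 u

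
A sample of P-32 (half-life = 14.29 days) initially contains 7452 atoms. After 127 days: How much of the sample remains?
N = N₀(1/2)^(t/t½) = 15.74 atoms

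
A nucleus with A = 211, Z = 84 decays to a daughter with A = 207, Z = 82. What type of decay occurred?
ΔA = -4, ΔZ = -2 ⇒ alpha decay (α)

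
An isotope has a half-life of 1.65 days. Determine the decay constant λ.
λ = ln(2)/t½ = 0.4201 day⁻¹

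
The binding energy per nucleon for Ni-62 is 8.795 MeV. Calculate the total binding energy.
B.E. = 8.795 × 62 = 545.3 MeV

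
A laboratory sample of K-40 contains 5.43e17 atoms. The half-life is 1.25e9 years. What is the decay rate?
A = λN = 3.011e8 decays/year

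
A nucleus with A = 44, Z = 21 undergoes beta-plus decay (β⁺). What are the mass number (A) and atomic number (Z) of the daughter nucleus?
Daughter: A = 44, Z = 20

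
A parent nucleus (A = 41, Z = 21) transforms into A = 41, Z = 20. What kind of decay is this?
ΔA = 0, ΔZ = -1 ⇒ beta-plus decay (β⁺) or electron capture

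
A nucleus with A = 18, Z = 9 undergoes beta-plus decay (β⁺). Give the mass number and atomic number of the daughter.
Daughter: A = 18, Z = 8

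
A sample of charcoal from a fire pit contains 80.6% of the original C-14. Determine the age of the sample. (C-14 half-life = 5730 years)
Age = t½ × log₂(1/ratio) = 1783 years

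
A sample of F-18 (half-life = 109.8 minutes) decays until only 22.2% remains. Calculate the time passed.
t = t½ × log₂(N₀/N) = 238.4 minutes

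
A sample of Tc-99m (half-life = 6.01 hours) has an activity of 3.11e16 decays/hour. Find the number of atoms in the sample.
N = A/λ = 2.697e17 atoms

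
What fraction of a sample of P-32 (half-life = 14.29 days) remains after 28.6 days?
N/N₀ = (1/2)^(t/t½) = 0.2498 = 25%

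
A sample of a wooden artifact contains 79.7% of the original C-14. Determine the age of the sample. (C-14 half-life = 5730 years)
Age = t½ × log₂(1/ratio) = 1876 years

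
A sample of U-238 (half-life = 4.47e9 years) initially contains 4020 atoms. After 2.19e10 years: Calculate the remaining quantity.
N = N₀(1/2)^(t/t½) = 134.7 atoms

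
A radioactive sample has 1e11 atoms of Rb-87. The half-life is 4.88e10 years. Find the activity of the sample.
A = λN = 1.42 decays/year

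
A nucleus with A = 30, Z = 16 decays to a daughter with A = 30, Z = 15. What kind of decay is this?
ΔA = 0, ΔZ = -1 ⇒ beta-plus decay (β⁺) or electron capture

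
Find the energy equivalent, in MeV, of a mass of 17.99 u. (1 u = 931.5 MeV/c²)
E = mc² = 16760 MeV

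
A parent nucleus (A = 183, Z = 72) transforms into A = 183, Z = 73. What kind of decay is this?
ΔA = 0, ΔZ = +1 ⇒ beta-minus decay (β⁻)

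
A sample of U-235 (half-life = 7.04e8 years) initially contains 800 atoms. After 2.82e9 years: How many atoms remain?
N = N₀(1/2)^(t/t½) = 49.8 atoms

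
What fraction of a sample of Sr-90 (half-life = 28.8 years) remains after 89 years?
N/N₀ = (1/2)^(t/t½) = 0.1174 = 11.7%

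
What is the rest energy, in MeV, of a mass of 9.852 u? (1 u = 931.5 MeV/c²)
E = mc² = 9177 MeV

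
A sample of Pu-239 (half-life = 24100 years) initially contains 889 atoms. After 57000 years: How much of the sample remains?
N = N₀(1/2)^(t/t½) = 172.6 atoms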